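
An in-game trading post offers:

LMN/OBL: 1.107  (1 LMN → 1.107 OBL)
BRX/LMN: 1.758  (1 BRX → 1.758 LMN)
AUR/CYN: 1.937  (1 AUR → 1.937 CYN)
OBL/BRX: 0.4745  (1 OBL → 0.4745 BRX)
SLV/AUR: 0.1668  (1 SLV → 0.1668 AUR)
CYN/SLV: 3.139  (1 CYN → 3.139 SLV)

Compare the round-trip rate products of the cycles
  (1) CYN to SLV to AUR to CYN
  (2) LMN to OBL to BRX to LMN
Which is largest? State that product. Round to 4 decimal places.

(1) 3.139 × 0.1668 × 1.937 = 1.01418
(2) 1.107 × 0.4745 × 1.758 = 0.92343
Highest is cycle (1) at 1.0142 (>1, arbitrage).

1.0142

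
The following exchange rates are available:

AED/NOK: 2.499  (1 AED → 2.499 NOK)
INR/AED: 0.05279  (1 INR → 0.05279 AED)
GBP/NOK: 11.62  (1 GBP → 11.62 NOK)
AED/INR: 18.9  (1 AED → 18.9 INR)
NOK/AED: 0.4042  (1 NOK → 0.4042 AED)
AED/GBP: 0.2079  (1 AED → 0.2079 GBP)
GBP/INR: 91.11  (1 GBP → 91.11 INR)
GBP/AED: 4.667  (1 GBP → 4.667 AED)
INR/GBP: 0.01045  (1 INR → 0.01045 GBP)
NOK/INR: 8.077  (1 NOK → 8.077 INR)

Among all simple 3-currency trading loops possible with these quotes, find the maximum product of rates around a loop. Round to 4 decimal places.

1.0655

INR→AED→NOK→INR: 0.05279 × 2.499 × 8.077 = 1.06554
INR→AED→GBP→INR: 0.05279 × 0.2079 × 91.11 = 0.99994
INR→GBP→NOK→INR: 0.01045 × 11.62 × 8.077 = 0.98078
AED→GBP→NOK→AED: 0.2079 × 11.62 × 0.4042 = 0.97647
INR→GBP→AED→INR: 0.01045 × 4.667 × 18.9 = 0.92176
Maximum is INR→AED→NOK→INR at 1.0655; arbitrage exists.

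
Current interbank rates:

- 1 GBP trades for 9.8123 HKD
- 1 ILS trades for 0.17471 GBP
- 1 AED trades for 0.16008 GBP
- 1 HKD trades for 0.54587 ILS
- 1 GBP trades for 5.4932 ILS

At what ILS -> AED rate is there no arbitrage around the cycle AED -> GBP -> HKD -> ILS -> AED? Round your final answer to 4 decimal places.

1.1663

Known legs of the cycle: 0.16008 × 9.8123 × 0.54587 = 0.85742693137608
For no arbitrage the full-cycle product must be 1, so the missing rate is 1 / 0.85742693137608 ≈ 1.166280.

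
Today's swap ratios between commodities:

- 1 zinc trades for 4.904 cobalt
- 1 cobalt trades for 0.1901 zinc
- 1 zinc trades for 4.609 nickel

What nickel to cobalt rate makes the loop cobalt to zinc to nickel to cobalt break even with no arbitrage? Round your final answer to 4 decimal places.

1.1413

Known legs of the cycle: 0.1901 × 4.609 = 0.8761709
For no arbitrage the full-cycle product must be 1, so the missing rate is 1 / 0.8761709 ≈ 1.141330.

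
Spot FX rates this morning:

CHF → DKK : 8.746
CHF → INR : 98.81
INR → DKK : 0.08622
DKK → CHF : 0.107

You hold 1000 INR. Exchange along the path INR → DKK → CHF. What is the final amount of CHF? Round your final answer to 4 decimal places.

9.2255

1000 INR × 0.08622 = 86.22 DKK
86.22 DKK × 0.107 = 9.22554 CHF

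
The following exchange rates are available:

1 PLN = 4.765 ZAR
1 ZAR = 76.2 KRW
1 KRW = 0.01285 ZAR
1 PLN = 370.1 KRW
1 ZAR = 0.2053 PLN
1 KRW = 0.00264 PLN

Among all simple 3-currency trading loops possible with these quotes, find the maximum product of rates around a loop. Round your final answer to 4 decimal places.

0.9764

PLN→KRW→ZAR→PLN: 370.1 × 0.01285 × 0.2053 = 0.97636
PLN→ZAR→KRW→PLN: 4.765 × 76.2 × 0.00264 = 0.95857
Maximum is PLN→KRW→ZAR→PLN at 0.9764; no arbitrage — every cycle loses value.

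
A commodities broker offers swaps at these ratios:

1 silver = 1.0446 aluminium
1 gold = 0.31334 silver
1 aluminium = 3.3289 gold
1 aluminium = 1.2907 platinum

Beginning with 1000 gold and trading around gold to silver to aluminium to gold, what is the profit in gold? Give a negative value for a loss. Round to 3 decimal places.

1000 gold × 0.31334 = 313.34 silver
313.34 silver × 1.0446 = 327.314964 aluminium
327.314964 aluminium × 3.3289 = 1089.5987836596 gold
Net change: 1089.5987836596 − 1000 = 89.5987836596 gold

89.599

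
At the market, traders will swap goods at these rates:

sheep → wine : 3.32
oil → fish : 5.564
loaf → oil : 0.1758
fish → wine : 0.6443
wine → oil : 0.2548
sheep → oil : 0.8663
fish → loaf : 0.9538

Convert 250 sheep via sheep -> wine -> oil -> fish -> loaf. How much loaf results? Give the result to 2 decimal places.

250 sheep × 3.32 = 830 wine
830 wine × 0.2548 = 211.484 oil
211.484 oil × 5.564 = 1176.696976 fish
1176.696976 fish × 0.9538 = 1122.3335757088 loaf

1122.33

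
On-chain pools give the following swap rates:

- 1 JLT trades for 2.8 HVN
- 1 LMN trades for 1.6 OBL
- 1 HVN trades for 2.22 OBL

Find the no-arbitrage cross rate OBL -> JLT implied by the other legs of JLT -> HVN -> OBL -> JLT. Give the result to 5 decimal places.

0.16088

Known legs of the cycle: 2.8 × 2.22 = 6.216
For no arbitrage the full-cycle product must be 1, so the missing rate is 1 / 6.216 ≈ 0.1608752.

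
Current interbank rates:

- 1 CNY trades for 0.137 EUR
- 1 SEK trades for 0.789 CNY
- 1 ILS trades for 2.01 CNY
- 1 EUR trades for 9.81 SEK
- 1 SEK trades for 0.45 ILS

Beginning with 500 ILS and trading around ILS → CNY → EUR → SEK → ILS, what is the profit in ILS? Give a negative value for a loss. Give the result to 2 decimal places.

107.81

500 ILS × 2.01 = 1005 CNY
1005 CNY × 0.137 = 137.685 EUR
137.685 EUR × 9.81 = 1350.68985 SEK
1350.68985 SEK × 0.45 = 607.8104325 ILS
Net change: 607.8104325 − 500 = 107.8104325 ILS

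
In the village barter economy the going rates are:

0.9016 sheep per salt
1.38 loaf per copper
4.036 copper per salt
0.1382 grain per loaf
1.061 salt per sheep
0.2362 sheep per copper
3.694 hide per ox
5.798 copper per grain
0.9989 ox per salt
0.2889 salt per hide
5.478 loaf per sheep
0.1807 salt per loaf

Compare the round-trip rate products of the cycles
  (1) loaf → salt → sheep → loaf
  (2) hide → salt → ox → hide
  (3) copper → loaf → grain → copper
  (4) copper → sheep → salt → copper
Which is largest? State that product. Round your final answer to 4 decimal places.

(1) 0.1807 × 0.9016 × 5.478 = 0.89247
(2) 0.2889 × 0.9989 × 3.694 = 1.06602
(3) 1.38 × 0.1382 × 5.798 = 1.10577
(4) 0.2362 × 1.061 × 4.036 = 1.01145
Highest is cycle (3) at 1.1058 (>1, arbitrage).

1.1058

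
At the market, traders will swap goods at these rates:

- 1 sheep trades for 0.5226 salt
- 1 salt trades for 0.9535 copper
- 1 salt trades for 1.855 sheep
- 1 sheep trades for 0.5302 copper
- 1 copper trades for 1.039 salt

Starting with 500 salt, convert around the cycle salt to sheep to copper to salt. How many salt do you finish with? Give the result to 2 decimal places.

510.94

500 salt × 1.855 = 927.5 sheep
927.5 sheep × 0.5302 = 491.7605 copper
491.7605 copper × 1.039 = 510.9391595 salt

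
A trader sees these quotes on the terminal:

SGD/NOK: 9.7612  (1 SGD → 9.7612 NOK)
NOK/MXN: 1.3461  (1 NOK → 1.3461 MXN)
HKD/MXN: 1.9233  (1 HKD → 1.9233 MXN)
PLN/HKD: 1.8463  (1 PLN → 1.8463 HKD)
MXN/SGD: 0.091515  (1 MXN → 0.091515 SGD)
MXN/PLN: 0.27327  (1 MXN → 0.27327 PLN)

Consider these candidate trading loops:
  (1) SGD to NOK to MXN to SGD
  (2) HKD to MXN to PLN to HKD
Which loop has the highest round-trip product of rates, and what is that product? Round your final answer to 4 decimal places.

(1) 9.7612 × 1.3461 × 0.091515 = 1.20247
(2) 1.9233 × 0.27327 × 1.8463 = 0.97038
Highest is cycle (1) at 1.2025 (>1, arbitrage).

1.2025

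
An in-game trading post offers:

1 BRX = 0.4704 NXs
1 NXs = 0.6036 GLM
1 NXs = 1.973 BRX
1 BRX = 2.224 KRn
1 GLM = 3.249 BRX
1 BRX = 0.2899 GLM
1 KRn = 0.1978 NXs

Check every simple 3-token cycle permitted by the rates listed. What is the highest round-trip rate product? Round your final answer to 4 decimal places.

0.9225

BRX→NXs→GLM→BRX: 0.4704 × 0.6036 × 3.249 = 0.92250
BRX→KRn→NXs→BRX: 2.224 × 0.1978 × 1.973 = 0.86794
Maximum is BRX→NXs→GLM→BRX at 0.9225; no arbitrage — every cycle loses value.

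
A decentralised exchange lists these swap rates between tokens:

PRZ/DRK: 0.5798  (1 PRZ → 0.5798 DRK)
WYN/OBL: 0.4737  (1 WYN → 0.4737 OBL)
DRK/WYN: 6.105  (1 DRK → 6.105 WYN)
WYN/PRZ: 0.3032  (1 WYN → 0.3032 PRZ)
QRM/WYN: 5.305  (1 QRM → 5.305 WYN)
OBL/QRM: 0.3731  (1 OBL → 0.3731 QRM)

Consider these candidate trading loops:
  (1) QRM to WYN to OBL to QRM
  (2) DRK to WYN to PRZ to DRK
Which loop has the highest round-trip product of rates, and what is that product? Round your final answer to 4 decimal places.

1.0732

(1) 5.305 × 0.4737 × 0.3731 = 0.93759
(2) 6.105 × 0.3032 × 0.5798 = 1.07323
Highest is cycle (2) at 1.0732 (>1, arbitrage).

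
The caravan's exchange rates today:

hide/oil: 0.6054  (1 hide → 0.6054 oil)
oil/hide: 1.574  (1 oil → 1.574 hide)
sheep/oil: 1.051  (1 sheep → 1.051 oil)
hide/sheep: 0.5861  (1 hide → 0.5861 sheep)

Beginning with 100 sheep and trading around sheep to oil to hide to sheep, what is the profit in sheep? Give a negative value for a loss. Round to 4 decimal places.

100 sheep × 1.051 = 105.1 oil
105.1 oil × 1.574 = 165.4274 hide
165.4274 hide × 0.5861 = 96.95699914 sheep
Net change: 96.95699914 − 100 = -3.04300086 sheep

-3.0430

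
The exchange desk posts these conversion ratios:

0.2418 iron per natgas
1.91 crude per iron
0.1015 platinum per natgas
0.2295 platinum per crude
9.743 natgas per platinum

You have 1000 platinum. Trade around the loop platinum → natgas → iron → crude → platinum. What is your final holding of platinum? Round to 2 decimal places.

1000 platinum × 9.743 = 9743 natgas
9743 natgas × 0.2418 = 2355.8574 iron
2355.8574 iron × 1.91 = 4499.687634 crude
4499.687634 crude × 0.2295 = 1032.678312003 platinum

1032.68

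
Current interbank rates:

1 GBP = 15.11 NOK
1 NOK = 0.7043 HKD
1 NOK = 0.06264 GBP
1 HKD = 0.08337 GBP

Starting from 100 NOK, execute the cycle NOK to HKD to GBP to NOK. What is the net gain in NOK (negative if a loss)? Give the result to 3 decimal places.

100 NOK × 0.7043 = 70.43 HKD
70.43 HKD × 0.08337 = 5.8717491 GBP
5.8717491 GBP × 15.11 = 88.722128901 NOK
Net change: 88.722128901 − 100 = -11.277871099 NOK

-11.278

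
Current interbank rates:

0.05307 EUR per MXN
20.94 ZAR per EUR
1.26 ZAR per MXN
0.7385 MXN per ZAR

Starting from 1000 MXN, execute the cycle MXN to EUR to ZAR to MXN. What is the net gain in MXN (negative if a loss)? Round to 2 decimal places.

-179.32

1000 MXN × 0.05307 = 53.07 EUR
53.07 EUR × 20.94 = 1111.2858 ZAR
1111.2858 ZAR × 0.7385 = 820.6845633 MXN
Net change: 820.6845633 − 1000 = -179.3154367 MXN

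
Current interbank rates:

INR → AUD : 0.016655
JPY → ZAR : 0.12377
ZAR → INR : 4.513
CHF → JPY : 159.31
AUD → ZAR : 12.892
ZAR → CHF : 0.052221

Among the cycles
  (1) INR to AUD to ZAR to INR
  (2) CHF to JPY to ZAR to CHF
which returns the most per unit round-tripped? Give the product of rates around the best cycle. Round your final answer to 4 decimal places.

1.0297

(1) 0.016655 × 12.892 × 4.513 = 0.96901
(2) 159.31 × 0.12377 × 0.052221 = 1.02968
Highest is cycle (2) at 1.0297 (>1, arbitrage).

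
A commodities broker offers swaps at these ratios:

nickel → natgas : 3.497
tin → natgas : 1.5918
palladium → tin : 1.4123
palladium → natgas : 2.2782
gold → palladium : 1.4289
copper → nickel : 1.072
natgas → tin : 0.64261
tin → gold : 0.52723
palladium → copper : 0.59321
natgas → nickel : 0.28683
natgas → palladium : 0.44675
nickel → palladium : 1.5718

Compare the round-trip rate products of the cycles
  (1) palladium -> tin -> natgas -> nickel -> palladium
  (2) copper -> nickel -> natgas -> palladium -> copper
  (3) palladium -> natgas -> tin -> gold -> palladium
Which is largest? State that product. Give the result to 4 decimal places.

1.1029

(1) 1.4123 × 1.5918 × 0.28683 × 1.5718 = 1.01353
(2) 1.072 × 3.497 × 0.44675 × 0.59321 = 0.99349
(3) 2.2782 × 0.64261 × 0.52723 × 1.4289 = 1.10291
Highest is cycle (3) at 1.1029 (>1, arbitrage).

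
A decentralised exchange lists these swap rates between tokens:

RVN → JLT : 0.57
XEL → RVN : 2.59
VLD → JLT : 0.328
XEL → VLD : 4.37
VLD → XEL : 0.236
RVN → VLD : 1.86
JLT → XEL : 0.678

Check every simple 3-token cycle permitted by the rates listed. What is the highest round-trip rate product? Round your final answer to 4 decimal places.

XEL→RVN→VLD→XEL: 2.59 × 1.86 × 0.236 = 1.13691
JLT→XEL→RVN→JLT: 0.678 × 2.59 × 0.57 = 1.00093
JLT→XEL→VLD→JLT: 0.678 × 4.37 × 0.328 = 0.97182
Maximum is XEL→RVN→VLD→XEL at 1.1369; arbitrage exists.

1.1369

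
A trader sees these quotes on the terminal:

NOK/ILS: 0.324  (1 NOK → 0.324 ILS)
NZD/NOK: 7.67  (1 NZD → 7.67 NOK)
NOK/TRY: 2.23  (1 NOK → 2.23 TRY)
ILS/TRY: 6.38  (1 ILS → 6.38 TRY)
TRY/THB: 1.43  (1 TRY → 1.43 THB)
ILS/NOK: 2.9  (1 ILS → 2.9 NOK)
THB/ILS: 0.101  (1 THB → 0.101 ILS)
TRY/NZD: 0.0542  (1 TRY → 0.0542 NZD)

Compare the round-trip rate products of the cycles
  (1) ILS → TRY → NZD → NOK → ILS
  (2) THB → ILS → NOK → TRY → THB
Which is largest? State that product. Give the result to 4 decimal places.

(1) 6.38 × 0.0542 × 7.67 × 0.324 = 0.85933
(2) 0.101 × 2.9 × 2.23 × 1.43 = 0.93403
Highest is cycle (2) at 0.9340 (≤1, no arbitrage).

0.9340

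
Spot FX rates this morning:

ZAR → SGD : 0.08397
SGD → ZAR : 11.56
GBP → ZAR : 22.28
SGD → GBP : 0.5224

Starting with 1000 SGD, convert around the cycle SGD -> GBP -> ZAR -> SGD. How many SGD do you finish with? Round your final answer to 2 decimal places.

1000 SGD × 0.5224 = 522.4 GBP
522.4 GBP × 22.28 = 11639.072 ZAR
11639.072 ZAR × 0.08397 = 977.33287584 SGD

977.33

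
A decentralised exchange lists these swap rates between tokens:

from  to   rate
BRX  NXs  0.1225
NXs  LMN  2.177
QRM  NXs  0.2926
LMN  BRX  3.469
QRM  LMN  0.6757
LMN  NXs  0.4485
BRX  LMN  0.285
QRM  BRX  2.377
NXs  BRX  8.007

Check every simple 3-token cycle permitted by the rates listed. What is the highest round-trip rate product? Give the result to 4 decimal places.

1.0235

LMN→NXs→BRX→LMN: 0.4485 × 8.007 × 0.285 = 1.02347
LMN→BRX→NXs→LMN: 3.469 × 0.1225 × 2.177 = 0.92512
Maximum is LMN→NXs→BRX→LMN at 1.0235; arbitrage exists.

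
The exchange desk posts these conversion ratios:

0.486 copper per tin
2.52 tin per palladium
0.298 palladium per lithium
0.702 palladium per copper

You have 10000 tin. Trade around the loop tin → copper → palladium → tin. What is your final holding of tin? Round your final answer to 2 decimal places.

8597.53

10000 tin × 0.486 = 4860 copper
4860 copper × 0.702 = 3411.72 palladium
3411.72 palladium × 2.52 = 8597.5344 tin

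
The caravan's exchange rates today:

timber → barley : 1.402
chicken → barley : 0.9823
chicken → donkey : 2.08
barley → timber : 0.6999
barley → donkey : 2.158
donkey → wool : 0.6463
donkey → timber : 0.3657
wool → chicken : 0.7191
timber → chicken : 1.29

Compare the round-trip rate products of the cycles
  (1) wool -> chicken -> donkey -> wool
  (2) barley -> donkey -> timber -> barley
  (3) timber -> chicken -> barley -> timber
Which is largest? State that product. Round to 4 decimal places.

1.1064

(1) 0.7191 × 2.08 × 0.6463 = 0.96669
(2) 2.158 × 0.3657 × 1.402 = 1.10643
(3) 1.29 × 0.9823 × 0.6999 = 0.88689
Highest is cycle (2) at 1.1064 (>1, arbitrage).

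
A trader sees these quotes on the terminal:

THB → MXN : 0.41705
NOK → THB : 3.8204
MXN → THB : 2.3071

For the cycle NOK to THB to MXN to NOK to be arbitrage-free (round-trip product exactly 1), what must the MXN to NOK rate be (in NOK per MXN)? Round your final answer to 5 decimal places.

Known legs of the cycle: 3.8204 × 0.41705 = 1.59329782
For no arbitrage the full-cycle product must be 1, so the missing rate is 1 / 1.59329782 ≈ 0.6276291.

0.62763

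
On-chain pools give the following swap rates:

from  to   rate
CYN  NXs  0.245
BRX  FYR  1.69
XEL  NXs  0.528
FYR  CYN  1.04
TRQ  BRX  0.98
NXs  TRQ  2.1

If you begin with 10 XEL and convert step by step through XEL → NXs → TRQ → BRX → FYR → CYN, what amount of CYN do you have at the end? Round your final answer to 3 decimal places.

10 XEL × 0.528 = 5.28 NXs
5.28 NXs × 2.1 = 11.088 TRQ
11.088 TRQ × 0.98 = 10.86624 BRX
10.86624 BRX × 1.69 = 18.3639456 FYR
18.3639456 FYR × 1.04 = 19.098503424 CYN

19.099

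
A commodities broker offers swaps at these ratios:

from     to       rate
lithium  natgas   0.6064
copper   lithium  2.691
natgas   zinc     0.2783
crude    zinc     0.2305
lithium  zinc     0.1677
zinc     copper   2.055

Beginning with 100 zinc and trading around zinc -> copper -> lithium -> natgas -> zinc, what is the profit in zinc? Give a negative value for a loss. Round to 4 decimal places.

100 zinc × 2.055 = 205.5 copper
205.5 copper × 2.691 = 553.0005 lithium
553.0005 lithium × 0.6064 = 335.3395032 natgas
335.3395032 natgas × 0.2783 = 93.32498374056 zinc
Net change: 93.32498374056 − 100 = -6.67501625944 zinc

-6.6750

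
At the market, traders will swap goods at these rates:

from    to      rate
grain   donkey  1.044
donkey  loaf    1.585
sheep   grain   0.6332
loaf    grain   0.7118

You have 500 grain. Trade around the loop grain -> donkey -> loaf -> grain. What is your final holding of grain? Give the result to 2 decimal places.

500 grain × 1.044 = 522 donkey
522 donkey × 1.585 = 827.37 loaf
827.37 loaf × 0.7118 = 588.921966 grain

588.92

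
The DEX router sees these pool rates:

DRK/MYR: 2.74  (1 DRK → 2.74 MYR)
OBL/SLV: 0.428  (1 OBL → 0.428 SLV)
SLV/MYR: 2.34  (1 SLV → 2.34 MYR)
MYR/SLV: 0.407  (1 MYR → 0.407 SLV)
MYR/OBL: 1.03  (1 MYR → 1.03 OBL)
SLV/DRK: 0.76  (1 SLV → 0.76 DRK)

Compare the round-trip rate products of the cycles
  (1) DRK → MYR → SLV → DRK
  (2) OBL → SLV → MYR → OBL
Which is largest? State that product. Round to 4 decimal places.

(1) 2.74 × 0.407 × 0.76 = 0.84754
(2) 0.428 × 2.34 × 1.03 = 1.03157
Highest is cycle (2) at 1.0316 (>1, arbitrage).

1.0316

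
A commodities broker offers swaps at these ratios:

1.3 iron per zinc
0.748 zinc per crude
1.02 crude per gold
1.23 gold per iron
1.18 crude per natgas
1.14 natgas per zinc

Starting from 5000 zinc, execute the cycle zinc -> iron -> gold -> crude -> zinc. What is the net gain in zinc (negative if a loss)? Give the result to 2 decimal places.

5000 zinc × 1.3 = 6500 iron
6500 iron × 1.23 = 7995 gold
7995 gold × 1.02 = 8154.9 crude
8154.9 crude × 0.748 = 6099.8652 zinc
Net change: 6099.8652 − 5000 = 1099.8652 zinc

1099.87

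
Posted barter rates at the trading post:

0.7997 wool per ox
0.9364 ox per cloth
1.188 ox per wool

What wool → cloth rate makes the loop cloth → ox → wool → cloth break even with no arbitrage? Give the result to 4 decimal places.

1.3354

Known legs of the cycle: 0.9364 × 0.7997 = 0.74883908
For no arbitrage the full-cycle product must be 1, so the missing rate is 1 / 0.74883908 ≈ 1.335400.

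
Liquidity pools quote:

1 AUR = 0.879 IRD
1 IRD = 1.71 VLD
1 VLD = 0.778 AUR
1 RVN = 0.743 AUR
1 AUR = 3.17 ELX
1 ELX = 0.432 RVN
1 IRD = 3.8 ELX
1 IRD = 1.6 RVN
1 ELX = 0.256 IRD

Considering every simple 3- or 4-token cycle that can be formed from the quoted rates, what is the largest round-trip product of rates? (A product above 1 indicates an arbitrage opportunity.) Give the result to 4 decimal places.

1.1694

VLD→AUR→IRD→VLD: 0.778 × 0.879 × 1.71 = 1.16940
VLD→AUR→ELX→IRD→VLD: 0.778 × 3.17 × 0.256 × 1.71 = 1.07963
RVN→AUR→IRD→ELX→RVN: 0.743 × 0.879 × 3.8 × 0.432 = 1.07212
RVN→AUR→IRD→RVN: 0.743 × 0.879 × 1.6 = 1.04496
RVN→AUR→ELX→RVN: 0.743 × 3.17 × 0.432 = 1.01749
RVN→AUR→ELX→IRD→RVN: 0.743 × 3.17 × 0.256 × 1.6 = 0.96473
Maximum is VLD→AUR→IRD→VLD at 1.1694; arbitrage exists.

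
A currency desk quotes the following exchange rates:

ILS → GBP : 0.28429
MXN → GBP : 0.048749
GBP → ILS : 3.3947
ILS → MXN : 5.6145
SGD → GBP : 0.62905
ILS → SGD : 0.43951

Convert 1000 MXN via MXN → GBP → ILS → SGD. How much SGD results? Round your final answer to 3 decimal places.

72.734

1000 MXN × 0.048749 = 48.749 GBP
48.749 GBP × 3.3947 = 165.4882303 ILS
165.4882303 ILS × 0.43951 = 72.733732099153 SGD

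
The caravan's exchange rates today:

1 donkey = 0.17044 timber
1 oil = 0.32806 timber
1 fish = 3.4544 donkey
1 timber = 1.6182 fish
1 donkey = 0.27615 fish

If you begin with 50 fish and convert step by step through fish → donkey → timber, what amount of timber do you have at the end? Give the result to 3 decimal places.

50 fish × 3.4544 = 172.72 donkey
172.72 donkey × 0.17044 = 29.4383968 timber

29.438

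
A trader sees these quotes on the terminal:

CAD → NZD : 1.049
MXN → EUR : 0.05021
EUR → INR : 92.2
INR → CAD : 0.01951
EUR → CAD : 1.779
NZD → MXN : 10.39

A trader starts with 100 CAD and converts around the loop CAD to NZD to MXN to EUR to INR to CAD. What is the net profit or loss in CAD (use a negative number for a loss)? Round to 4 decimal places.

100 CAD × 1.049 = 104.9 NZD
104.9 NZD × 10.39 = 1089.911 MXN
1089.911 MXN × 0.05021 = 54.72443131 EUR
54.72443131 EUR × 92.2 = 5045.592566782 INR
5045.592566782 INR × 0.01951 = 98.43951097791682 CAD
Net change: 98.43951097791682 − 100 = -1.56048902208318 CAD

-1.5605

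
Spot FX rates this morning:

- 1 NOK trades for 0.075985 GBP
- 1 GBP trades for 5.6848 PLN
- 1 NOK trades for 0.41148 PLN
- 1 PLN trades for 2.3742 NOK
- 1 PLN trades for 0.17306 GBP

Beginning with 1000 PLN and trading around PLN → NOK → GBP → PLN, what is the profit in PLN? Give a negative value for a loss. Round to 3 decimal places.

25.558

1000 PLN × 2.3742 = 2374.2 NOK
2374.2 NOK × 0.075985 = 180.403587 GBP
180.403587 GBP × 5.6848 = 1025.5583113776 PLN
Net change: 1025.5583113776 − 1000 = 25.5583113776 PLN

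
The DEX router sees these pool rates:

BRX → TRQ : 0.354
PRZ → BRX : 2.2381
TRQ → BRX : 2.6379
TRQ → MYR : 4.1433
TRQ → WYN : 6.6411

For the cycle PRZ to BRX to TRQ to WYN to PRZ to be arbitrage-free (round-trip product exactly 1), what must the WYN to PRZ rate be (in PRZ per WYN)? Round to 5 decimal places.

Known legs of the cycle: 2.2381 × 0.354 × 6.6411 = 5.26165985214
For no arbitrage the full-cycle product must be 1, so the missing rate is 1 / 5.26165985214 ≈ 0.1900541.

0.19005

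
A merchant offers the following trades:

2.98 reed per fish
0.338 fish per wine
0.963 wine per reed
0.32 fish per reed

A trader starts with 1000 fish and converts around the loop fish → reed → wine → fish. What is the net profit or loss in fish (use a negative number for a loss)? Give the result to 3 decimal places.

1000 fish × 2.98 = 2980 reed
2980 reed × 0.963 = 2869.74 wine
2869.74 wine × 0.338 = 969.97212 fish
Net change: 969.97212 − 1000 = -30.02788 fish

-30.028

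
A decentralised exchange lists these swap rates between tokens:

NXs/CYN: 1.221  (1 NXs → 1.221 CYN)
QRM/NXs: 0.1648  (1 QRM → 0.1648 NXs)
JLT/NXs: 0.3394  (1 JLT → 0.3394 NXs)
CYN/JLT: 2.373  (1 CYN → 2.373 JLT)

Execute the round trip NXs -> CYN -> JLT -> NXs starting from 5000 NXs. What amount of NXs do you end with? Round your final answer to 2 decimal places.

5000 NXs × 1.221 = 6105 CYN
6105 CYN × 2.373 = 14487.165 JLT
14487.165 JLT × 0.3394 = 4916.943801 NXs

4916.94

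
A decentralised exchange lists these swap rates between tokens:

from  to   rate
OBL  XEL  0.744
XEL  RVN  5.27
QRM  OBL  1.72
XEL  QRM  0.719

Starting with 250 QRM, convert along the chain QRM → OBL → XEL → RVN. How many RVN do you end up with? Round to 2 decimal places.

250 QRM × 1.72 = 430 OBL
430 OBL × 0.744 = 319.92 XEL
319.92 XEL × 5.27 = 1685.9784 RVN

1685.98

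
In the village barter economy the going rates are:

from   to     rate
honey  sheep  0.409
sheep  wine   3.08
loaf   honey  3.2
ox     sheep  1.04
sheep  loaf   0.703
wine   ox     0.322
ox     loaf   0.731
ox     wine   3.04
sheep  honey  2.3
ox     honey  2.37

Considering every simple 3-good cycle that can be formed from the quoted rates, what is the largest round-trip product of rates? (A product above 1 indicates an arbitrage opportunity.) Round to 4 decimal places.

1.0314

wine→ox→sheep→wine: 0.322 × 1.04 × 3.08 = 1.03143
loaf→honey→sheep→loaf: 3.2 × 0.409 × 0.703 = 0.92009
Maximum is wine→ox→sheep→wine at 1.0314; arbitrage exists.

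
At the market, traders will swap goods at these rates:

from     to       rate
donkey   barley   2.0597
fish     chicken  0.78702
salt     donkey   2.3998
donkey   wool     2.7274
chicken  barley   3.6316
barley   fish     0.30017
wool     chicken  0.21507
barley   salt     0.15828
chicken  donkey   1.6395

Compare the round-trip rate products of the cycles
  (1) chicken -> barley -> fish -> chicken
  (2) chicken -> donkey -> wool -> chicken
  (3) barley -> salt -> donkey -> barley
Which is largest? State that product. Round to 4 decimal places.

0.9617

(1) 3.6316 × 0.30017 × 0.78702 = 0.85793
(2) 1.6395 × 2.7274 × 0.21507 = 0.96170
(3) 0.15828 × 2.3998 × 2.0597 = 0.78236
Highest is cycle (2) at 0.9617 (≤1, no arbitrage).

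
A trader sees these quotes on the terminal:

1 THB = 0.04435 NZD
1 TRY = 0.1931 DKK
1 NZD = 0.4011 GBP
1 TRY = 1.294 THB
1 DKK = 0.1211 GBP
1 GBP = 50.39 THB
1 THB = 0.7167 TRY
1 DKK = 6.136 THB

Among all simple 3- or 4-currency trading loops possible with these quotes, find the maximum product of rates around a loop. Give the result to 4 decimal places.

NZD→GBP→THB→NZD: 0.4011 × 50.39 × 0.04435 = 0.89638
TRY→DKK→THB→TRY: 0.1931 × 6.136 × 0.7167 = 0.84919
TRY→DKK→GBP→THB→TRY: 0.1931 × 0.1211 × 50.39 × 0.7167 = 0.84452
Maximum is NZD→GBP→THB→NZD at 0.8964; no arbitrage — every cycle loses value.

0.8964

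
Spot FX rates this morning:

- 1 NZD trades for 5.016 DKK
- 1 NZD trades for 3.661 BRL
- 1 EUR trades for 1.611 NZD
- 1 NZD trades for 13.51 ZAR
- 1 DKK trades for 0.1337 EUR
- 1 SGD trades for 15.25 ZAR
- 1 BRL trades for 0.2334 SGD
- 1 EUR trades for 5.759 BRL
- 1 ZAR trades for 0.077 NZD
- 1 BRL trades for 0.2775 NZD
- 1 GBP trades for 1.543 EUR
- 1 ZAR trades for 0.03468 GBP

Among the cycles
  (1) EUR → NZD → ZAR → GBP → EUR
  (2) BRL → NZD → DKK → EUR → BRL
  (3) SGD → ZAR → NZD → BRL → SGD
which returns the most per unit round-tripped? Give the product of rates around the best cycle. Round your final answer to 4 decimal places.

(1) 1.611 × 13.51 × 0.03468 × 1.543 = 1.16465
(2) 0.2775 × 5.016 × 0.1337 × 5.759 = 1.07176
(3) 15.25 × 0.077 × 3.661 × 0.2334 = 1.00337
Highest is cycle (1) at 1.1647 (>1, arbitrage).

1.1647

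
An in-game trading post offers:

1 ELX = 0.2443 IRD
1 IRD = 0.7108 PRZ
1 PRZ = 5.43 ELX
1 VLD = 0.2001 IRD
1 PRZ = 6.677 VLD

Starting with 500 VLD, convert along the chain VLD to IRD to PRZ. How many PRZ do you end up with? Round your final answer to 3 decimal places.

71.116

500 VLD × 0.2001 = 100.05 IRD
100.05 IRD × 0.7108 = 71.11554 PRZ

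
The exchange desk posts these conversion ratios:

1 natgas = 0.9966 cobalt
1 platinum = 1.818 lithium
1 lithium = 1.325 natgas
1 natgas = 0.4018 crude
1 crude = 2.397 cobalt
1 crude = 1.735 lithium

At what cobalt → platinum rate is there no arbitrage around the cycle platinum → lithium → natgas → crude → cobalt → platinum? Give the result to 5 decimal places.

0.43103

Known legs of the cycle: 1.818 × 1.325 × 0.4018 × 2.397 = 2.31999860421
For no arbitrage the full-cycle product must be 1, so the missing rate is 1 / 2.31999860421 ≈ 0.4310347.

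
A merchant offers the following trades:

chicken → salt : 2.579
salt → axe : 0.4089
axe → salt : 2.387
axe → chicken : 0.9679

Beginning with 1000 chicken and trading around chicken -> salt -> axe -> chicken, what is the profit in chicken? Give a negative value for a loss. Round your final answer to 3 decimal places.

1000 chicken × 2.579 = 2579 salt
2579 salt × 0.4089 = 1054.5531 axe
1054.5531 axe × 0.9679 = 1020.70194549 chicken
Net change: 1020.70194549 − 1000 = 20.70194549 chicken

20.702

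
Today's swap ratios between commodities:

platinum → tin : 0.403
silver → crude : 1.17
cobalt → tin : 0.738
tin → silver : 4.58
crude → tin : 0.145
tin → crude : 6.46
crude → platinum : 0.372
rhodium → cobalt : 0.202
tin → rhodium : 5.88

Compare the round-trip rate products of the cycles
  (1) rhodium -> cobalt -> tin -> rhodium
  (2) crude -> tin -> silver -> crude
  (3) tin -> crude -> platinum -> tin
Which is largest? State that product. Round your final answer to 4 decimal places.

(1) 0.202 × 0.738 × 5.88 = 0.87657
(2) 0.145 × 4.58 × 1.17 = 0.77700
(3) 6.46 × 0.372 × 0.403 = 0.96846
Highest is cycle (3) at 0.9685 (≤1, no arbitrage).

0.9685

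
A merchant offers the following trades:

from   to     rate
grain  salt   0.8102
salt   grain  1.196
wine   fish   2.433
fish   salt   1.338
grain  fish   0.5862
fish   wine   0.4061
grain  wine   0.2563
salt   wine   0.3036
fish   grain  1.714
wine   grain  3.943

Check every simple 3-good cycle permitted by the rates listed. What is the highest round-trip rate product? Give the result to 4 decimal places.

grain→wine→fish→grain: 0.2563 × 2.433 × 1.714 = 1.06881
salt→wine→fish→salt: 0.3036 × 2.433 × 1.338 = 0.98833
salt→wine→grain→salt: 0.3036 × 3.943 × 0.8102 = 0.96989
grain→fish→wine→grain: 0.5862 × 0.4061 × 3.943 = 0.93865
salt→grain→fish→salt: 1.196 × 0.5862 × 1.338 = 0.93807
Maximum is grain→wine→fish→grain at 1.0688; arbitrage exists.

1.0688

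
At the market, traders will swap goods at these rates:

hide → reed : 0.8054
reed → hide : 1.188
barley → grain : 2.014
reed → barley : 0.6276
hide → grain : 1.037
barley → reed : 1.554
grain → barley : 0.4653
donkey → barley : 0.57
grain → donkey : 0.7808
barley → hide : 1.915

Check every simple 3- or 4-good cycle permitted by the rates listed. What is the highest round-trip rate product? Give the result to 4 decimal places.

barley→hide→reed→barley: 1.915 × 0.8054 × 0.6276 = 0.96797
barley→hide→grain→barley: 1.915 × 1.037 × 0.4653 = 0.92402
barley→grain→donkey→barley: 2.014 × 0.7808 × 0.57 = 0.89634
barley→reed→hide→grain→barley: 1.554 × 1.188 × 1.037 × 0.4653 = 0.89080
barley→hide→grain→donkey→barley: 1.915 × 1.037 × 0.7808 × 0.57 = 0.88382
Maximum is barley→hide→reed→barley at 0.9680; no arbitrage — every cycle loses value.

0.9680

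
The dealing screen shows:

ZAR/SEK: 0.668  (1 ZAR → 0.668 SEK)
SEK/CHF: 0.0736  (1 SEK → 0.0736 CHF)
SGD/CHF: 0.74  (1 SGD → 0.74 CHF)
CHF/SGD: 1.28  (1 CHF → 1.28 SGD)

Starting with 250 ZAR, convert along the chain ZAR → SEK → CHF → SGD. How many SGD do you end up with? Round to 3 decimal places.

15.733

250 ZAR × 0.668 = 167 SEK
167 SEK × 0.0736 = 12.2912 CHF
12.2912 CHF × 1.28 = 15.732736 SGD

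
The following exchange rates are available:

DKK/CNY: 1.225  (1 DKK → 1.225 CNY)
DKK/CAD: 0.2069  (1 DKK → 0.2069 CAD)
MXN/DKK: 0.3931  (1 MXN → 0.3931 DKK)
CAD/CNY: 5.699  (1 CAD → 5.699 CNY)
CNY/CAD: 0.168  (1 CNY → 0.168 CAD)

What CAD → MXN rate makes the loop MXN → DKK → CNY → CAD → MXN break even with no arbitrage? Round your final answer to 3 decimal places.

12.361

Known legs of the cycle: 0.3931 × 1.225 × 0.168 = 0.08089998
For no arbitrage the full-cycle product must be 1, so the missing rate is 1 / 0.08089998 ≈ 12.36094.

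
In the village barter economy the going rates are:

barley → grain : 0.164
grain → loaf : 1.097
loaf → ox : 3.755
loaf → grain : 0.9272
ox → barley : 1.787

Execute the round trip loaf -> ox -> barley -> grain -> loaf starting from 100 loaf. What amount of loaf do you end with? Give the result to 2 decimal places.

100 loaf × 3.755 = 375.5 ox
375.5 ox × 1.787 = 671.0185 barley
671.0185 barley × 0.164 = 110.047034 grain
110.047034 grain × 1.097 = 120.721596298 loaf

120.72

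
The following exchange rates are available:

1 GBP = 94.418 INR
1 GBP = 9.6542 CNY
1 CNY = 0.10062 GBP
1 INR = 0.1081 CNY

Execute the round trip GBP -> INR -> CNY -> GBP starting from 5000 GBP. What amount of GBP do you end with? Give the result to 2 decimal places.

5134.93

5000 GBP × 94.418 = 472090 INR
472090 INR × 0.1081 = 51032.929 CNY
51032.929 CNY × 0.10062 = 5134.93331598 GBP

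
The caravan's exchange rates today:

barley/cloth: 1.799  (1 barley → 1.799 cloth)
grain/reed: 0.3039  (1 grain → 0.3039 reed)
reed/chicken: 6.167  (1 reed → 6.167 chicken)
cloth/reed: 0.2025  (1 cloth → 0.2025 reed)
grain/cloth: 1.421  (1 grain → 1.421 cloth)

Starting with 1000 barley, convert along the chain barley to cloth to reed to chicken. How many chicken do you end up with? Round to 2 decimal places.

1000 barley × 1.799 = 1799 cloth
1799 cloth × 0.2025 = 364.2975 reed
364.2975 reed × 6.167 = 2246.6226825 chicken

2246.62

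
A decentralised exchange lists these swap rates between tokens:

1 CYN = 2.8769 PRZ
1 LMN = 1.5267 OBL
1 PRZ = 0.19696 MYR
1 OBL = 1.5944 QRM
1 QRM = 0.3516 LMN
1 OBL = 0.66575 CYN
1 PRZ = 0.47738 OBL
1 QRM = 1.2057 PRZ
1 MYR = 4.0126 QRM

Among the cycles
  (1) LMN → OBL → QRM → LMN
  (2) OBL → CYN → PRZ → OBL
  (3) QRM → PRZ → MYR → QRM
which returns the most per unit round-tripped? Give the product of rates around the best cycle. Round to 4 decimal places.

(1) 1.5267 × 1.5944 × 0.3516 = 0.85585
(2) 0.66575 × 2.8769 × 0.47738 = 0.91432
(3) 1.2057 × 0.19696 × 4.0126 = 0.95289
Highest is cycle (3) at 0.9529 (≤1, no arbitrage).

0.9529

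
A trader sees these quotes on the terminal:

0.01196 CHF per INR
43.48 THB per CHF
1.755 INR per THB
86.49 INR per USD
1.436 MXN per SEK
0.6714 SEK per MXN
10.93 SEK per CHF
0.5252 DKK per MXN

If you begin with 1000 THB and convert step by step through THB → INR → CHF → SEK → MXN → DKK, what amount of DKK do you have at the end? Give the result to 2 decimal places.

1000 THB × 1.755 = 1755 INR
1755 INR × 0.01196 = 20.9898 CHF
20.9898 CHF × 10.93 = 229.418514 SEK
229.418514 SEK × 1.436 = 329.444986104 MXN
329.444986104 MXN × 0.5252 = 173.0245067018208 DKK

173.02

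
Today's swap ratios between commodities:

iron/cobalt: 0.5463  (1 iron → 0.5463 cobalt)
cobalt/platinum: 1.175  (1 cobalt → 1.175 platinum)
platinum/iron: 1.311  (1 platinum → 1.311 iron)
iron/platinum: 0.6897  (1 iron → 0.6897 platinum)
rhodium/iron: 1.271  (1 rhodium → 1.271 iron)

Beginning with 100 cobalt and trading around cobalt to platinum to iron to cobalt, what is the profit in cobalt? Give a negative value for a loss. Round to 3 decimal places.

-15.847

100 cobalt × 1.175 = 117.5 platinum
117.5 platinum × 1.311 = 154.0425 iron
154.0425 iron × 0.5463 = 84.15341775 cobalt
Net change: 84.15341775 − 100 = -15.84658225 cobalt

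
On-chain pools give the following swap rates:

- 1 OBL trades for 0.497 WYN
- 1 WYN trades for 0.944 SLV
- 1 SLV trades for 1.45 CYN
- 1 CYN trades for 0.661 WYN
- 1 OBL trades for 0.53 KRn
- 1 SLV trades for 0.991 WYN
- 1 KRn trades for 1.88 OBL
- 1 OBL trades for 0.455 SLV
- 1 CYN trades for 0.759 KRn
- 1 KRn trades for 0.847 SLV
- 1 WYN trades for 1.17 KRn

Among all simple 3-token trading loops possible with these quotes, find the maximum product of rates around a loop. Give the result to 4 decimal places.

1.0932

WYN→KRn→OBL→WYN: 1.17 × 1.88 × 0.497 = 1.09320
WYN→KRn→SLV→WYN: 1.17 × 0.847 × 0.991 = 0.98207
SLV→CYN→KRn→SLV: 1.45 × 0.759 × 0.847 = 0.93217
WYN→SLV→CYN→WYN: 0.944 × 1.45 × 0.661 = 0.90478
Maximum is WYN→KRn→OBL→WYN at 1.0932; arbitrage exists.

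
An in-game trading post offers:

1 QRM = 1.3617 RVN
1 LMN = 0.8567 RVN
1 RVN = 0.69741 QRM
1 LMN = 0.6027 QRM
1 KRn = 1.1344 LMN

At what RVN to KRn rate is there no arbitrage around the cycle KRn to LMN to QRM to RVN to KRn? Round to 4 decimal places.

1.0741

Known legs of the cycle: 1.1344 × 0.6027 × 1.3617 = 0.930998211696
For no arbitrage the full-cycle product must be 1, so the missing rate is 1 / 0.930998211696 ≈ 1.074116.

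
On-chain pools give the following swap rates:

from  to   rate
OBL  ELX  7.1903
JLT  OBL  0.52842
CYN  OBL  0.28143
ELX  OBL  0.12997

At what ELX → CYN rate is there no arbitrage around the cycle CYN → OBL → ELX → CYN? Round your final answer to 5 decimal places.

Known legs of the cycle: 0.28143 × 7.1903 = 2.023566129
For no arbitrage the full-cycle product must be 1, so the missing rate is 1 / 2.023566129 ≈ 0.4941771.

0.49418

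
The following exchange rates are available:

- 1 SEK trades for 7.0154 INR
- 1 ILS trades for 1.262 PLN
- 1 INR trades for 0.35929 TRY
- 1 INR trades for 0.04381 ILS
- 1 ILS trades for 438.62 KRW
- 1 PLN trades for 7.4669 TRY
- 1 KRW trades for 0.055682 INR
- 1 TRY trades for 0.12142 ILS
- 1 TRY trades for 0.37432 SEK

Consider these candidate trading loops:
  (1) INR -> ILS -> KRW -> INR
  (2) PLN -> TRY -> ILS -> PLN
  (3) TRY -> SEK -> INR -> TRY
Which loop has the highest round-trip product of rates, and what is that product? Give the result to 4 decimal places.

1.1442

(1) 0.04381 × 438.62 × 0.055682 = 1.06998
(2) 7.4669 × 0.12142 × 1.262 = 1.14417
(3) 0.37432 × 7.0154 × 0.35929 = 0.94350
Highest is cycle (2) at 1.1442 (>1, arbitrage).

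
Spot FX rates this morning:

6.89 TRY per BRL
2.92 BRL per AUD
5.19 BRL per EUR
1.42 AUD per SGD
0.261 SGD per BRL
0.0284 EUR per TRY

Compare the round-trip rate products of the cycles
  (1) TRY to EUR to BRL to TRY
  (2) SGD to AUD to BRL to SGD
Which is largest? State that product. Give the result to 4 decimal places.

(1) 0.0284 × 5.19 × 6.89 = 1.01556
(2) 1.42 × 2.92 × 0.261 = 1.08221
Highest is cycle (2) at 1.0822 (>1, arbitrage).

1.0822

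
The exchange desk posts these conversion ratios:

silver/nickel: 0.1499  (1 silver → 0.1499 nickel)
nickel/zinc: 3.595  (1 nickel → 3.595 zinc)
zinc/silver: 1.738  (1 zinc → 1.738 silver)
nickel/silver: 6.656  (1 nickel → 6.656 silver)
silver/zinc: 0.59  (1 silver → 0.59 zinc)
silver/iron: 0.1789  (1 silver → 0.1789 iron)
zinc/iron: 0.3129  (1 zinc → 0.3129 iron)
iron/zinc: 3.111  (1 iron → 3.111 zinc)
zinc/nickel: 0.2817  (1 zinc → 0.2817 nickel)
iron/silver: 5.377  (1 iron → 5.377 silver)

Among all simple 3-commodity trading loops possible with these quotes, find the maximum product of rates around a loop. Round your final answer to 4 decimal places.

nickel→silver→zinc→nickel: 6.656 × 0.59 × 0.2817 = 1.10625
iron→silver→zinc→iron: 5.377 × 0.59 × 0.3129 = 0.99265
iron→zinc→silver→iron: 3.111 × 1.738 × 0.1789 = 0.96730
nickel→zinc→silver→nickel: 3.595 × 1.738 × 0.1499 = 0.93659
Maximum is nickel→silver→zinc→nickel at 1.1062; arbitrage exists.

1.1062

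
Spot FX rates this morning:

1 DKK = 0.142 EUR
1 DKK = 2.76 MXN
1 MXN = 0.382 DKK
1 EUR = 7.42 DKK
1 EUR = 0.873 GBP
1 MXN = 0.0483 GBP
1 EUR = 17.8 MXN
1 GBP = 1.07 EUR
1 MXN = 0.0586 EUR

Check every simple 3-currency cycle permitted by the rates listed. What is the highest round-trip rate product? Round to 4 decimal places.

1.2001

MXN→EUR→DKK→MXN: 0.0586 × 7.42 × 2.76 = 1.20008
MXN→DKK→EUR→MXN: 0.382 × 0.142 × 17.8 = 0.96554
GBP→EUR→MXN→GBP: 1.07 × 17.8 × 0.0483 = 0.91992
Maximum is MXN→EUR→DKK→MXN at 1.2001; arbitrage exists.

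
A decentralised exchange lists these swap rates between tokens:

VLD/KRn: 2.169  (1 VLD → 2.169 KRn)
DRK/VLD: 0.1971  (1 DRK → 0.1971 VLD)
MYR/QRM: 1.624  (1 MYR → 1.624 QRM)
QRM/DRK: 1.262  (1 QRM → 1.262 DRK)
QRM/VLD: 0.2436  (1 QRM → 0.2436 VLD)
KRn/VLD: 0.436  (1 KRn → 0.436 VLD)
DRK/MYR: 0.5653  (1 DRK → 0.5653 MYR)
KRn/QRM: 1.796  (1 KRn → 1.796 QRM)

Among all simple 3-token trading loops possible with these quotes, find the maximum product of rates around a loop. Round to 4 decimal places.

1.1586

DRK→MYR→QRM→DRK: 0.5653 × 1.624 × 1.262 = 1.15858
QRM→VLD→KRn→QRM: 0.2436 × 2.169 × 1.796 = 0.94895
Maximum is DRK→MYR→QRM→DRK at 1.1586; arbitrage exists.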